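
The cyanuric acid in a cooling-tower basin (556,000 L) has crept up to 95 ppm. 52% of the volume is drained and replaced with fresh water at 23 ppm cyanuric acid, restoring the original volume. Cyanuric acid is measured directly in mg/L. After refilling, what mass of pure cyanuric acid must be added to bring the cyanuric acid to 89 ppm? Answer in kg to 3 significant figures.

17.5 kg

After draining 52% and refilling: 95 × 0.48 + 23 × 0.52 = 57.56 ppm.
Deficit to target: 89 − 57.56 = 31.44 mg/L.
Mass: 31.44 mg/L × 556,000 L = 17,480 g cyanuric acid.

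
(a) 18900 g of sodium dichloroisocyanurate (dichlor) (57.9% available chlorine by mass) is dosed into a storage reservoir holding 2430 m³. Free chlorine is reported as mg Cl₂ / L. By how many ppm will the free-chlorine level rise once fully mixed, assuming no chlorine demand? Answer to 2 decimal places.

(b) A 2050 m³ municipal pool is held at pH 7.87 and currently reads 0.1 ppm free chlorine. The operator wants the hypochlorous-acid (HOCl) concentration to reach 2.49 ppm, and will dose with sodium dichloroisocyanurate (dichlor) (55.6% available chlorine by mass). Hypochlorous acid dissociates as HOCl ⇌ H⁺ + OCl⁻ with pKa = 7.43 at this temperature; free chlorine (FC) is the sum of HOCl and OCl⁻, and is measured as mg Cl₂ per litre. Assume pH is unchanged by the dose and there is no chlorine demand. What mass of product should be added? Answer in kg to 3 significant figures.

(a) 4.50 ppm; (b) 34.1 kg

(a) Volume: 2430 m³ = 2,430,000 L.
(a) Available chlorine delivered: 18,900 g × 0.579 = 10,940 g as Cl₂.
(a) Concentration rise: 10,940 g / 2,430,000 L = 4.503 mg/L = 4.50 ppm.

(b) Volume: 2050 m³ = 2,050,000 L.
(b) [OCl⁻]/[HOCl] = 10^(pH − pKa) = 10^(7.87 − 7.43) = 2.754; fraction as HOCl = 1/(1 + 2.754) = 0.2664.
(b) Free chlorine required for 2.49 ppm HOCl: 2.49 / 0.2664 = 9.348 ppm.
(b) FC to add: 9.348 − 0.1 = 9.248 mg/L as Cl₂.
(b) Cl₂ equivalent: 9.248 mg/L × 2,050,000 L = 18,960 g.
(b) Product at 55.6% available Cl: 18,960 / 0.556 = 34,100 g.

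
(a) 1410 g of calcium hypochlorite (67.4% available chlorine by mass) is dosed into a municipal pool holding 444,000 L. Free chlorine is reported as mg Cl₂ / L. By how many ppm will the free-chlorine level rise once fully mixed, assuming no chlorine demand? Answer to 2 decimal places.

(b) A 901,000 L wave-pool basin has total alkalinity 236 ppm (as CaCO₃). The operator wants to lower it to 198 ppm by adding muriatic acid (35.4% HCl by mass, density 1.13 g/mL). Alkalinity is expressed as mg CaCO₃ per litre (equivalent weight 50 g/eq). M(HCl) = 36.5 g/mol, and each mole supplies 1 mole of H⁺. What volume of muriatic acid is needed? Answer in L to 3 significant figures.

(a) Available chlorine delivered: 1410 g × 0.674 = 950.3 g as Cl₂.
(a) Concentration rise: 950.3 g / 444,000 L = 2.14 mg/L = 2.14 ppm.

(b) Alkalinity to neutralize: (236 − 198) = 38 mg/L as CaCO₃ × 901,000 L = 34,240 g as CaCO₃.
(b) Equivalents of H⁺ required: 34,240 ÷ 50 g/eq = 684.8 eq = 684.8 mol HCl.
(b) Mass of HCl: 684.8 × 36.5 = 24,990 g.
(b) Mass of 35.4% solution: 24,990 / 0.354 = 70,600 g.
(b) Volume: 70,600 g ÷ 1.13 g/mL = 62,480 mL.

(a) 2.14 ppm; (b) 62.5 L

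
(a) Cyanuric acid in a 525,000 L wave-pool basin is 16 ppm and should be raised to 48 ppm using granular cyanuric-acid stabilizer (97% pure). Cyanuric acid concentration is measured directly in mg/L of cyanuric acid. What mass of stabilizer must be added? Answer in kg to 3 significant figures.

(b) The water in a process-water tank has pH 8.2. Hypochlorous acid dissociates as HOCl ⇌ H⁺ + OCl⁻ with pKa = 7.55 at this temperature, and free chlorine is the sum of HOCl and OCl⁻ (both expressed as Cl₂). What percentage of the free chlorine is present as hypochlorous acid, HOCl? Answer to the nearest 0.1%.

(a) 17.3 kg; (b) 18.3%

(a) CYA to add: (48 − 16) = 32 mg/L × 525,000 L = 16,800 g cyanuric acid.
(a) At 97% purity: 16,800 / 0.97 = 17,320 g product.

(b) [OCl⁻]/[HOCl] = 10^(pH − pKa) = 10^(8.2 − 7.55) = 10^0.65 = 4.467.
(b) Fraction as HOCl = 1 / (1 + 4.467) = 0.1829.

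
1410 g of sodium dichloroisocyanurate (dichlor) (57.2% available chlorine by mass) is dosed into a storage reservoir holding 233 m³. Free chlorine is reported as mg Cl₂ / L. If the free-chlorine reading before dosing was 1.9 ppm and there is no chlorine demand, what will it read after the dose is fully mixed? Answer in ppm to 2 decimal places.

Volume: 233 m³ = 233,000 L.
Available chlorine delivered: 1410 g × 0.572 = 806.5 g as Cl₂.
Concentration rise: 806.5 g / 233,000 L = 3.461 mg/L = 3.46 ppm.
Final FC: 1.9 + 3.46 = 5.36 ppm.

5.36 ppm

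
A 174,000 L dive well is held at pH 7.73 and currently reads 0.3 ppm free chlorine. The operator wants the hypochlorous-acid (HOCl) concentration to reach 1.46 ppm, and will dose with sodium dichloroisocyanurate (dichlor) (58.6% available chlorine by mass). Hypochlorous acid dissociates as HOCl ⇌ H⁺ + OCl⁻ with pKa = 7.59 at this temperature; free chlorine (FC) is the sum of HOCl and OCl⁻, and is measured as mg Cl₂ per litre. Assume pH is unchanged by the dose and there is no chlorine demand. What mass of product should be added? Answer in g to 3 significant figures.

[OCl⁻]/[HOCl] = 10^(pH − pKa) = 10^(7.73 − 7.59) = 1.38; fraction as HOCl = 1/(1 + 1.38) = 0.4201.
Free chlorine required for 1.46 ppm HOCl: 1.46 / 0.4201 = 3.475 ppm.
FC to add: 3.475 − 0.3 = 3.175 mg/L as Cl₂.
Cl₂ equivalent: 3.175 mg/L × 174,000 L = 552.5 g.
Product at 58.6% available Cl: 552.5 / 0.586 = 942.9 g.

943 g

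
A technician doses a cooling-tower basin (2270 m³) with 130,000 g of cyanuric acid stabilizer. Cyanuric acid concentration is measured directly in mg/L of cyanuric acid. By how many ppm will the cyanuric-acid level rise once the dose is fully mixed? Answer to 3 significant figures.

57.3 ppm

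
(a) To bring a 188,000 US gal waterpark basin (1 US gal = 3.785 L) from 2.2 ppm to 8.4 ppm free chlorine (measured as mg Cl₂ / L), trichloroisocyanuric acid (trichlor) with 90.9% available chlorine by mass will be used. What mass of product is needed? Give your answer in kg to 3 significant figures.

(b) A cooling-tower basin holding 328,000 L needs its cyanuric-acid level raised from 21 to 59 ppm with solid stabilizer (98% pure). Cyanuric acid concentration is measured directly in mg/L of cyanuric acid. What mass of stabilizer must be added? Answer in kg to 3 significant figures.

(a) Volume: 188,000 US gal × 3.785 L/gal = 711,580 L.
(a) Chlorine deficit: 8.4 − 2.2 = 6.2 ppm = 6.2 mg/L as Cl₂.
(a) Cl₂ equivalent needed: 6.2 mg/L × 711,580 L = 4,412,000 mg = 4412 g.
(a) Product at 90.9% available chlorine: 4412 / 0.909 = 4853 g.

(b) CYA to add: (59 − 21) = 38 mg/L × 328,000 L = 12,460 g cyanuric acid.
(b) At 98% purity: 12,460 / 0.98 = 12,720 g product.

(a) 4.85 kg; (b) 12.7 kg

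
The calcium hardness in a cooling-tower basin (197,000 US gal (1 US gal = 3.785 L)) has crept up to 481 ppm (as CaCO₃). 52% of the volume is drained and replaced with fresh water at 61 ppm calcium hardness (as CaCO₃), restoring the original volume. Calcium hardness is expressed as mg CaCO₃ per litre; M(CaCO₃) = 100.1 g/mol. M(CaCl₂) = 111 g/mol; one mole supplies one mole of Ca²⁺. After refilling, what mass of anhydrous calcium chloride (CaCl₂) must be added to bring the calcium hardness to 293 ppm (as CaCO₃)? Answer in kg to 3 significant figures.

25.1 kg

Volume: 197,000 US gal × 3.785 L/gal = 745,645 L.
After draining 52% and refilling: 481 × 0.48 + 61 × 0.52 = 262.6 ppm.
Deficit to target: 293 − 262.6 = 30.4 mg/L.
As CaCO₃: 30.4 mg/L × 745,645 L = 22,670 g; ÷ 100.1 = 226.4 mol Ca²⁺.
Mass: 226.4 × 111 = 25,140 g.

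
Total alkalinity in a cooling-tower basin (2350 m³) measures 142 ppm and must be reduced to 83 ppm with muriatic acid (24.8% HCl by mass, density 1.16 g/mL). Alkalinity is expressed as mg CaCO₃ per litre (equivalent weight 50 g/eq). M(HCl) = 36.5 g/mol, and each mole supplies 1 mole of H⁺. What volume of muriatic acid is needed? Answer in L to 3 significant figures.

Volume: 2350 m³ = 2,350,000 L.
Alkalinity to neutralize: (142 − 83) = 59 mg/L as CaCO₃ × 2,350,000 L = 138,600 g as CaCO₃.
Equivalents of H⁺ required: 138,600 ÷ 50 g/eq = 2773 eq = 2773 mol HCl.
Mass of HCl: 2773 × 36.5 = 101,200 g.
Mass of 24.8% solution: 101,200 / 0.248 = 408,100 g.
Volume: 408,100 g ÷ 1.16 g/mL = 351,800 mL.

352 L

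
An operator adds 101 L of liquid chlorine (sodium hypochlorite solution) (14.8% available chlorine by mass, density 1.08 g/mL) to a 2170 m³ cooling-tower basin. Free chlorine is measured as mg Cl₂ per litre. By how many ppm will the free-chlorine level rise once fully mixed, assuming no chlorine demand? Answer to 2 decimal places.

7.44 ppm

Volume: 2170 m³ = 2,170,000 L.
Mass of solution: 101 L × 1000 mL/L × 1.08 g/mL = 109,100 g.
Available chlorine delivered: 109,100 g × 0.148 = 16,140 g as Cl₂.
Concentration rise: 16,140 g / 2,170,000 L = 7.44 mg/L = 7.44 ppm.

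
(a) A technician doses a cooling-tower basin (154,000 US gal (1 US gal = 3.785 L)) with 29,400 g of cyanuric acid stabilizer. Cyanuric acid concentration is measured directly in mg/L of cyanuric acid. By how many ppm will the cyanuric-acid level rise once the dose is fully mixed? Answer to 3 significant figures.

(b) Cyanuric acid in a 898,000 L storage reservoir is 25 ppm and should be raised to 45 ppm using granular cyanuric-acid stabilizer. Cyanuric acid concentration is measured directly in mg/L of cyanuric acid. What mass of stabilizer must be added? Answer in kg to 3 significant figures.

(a) Volume: 154,000 US gal × 3.785 L/gal = 582,890 L.
(a) Rise: 29,400 g / 582,890 L × 1000 = 50.44 mg/L.

(b) CYA to add: (45 − 25) = 20 mg/L × 898,000 L = 17,960 g cyanuric acid.

(a) 50.4 ppm; (b) 18.0 kg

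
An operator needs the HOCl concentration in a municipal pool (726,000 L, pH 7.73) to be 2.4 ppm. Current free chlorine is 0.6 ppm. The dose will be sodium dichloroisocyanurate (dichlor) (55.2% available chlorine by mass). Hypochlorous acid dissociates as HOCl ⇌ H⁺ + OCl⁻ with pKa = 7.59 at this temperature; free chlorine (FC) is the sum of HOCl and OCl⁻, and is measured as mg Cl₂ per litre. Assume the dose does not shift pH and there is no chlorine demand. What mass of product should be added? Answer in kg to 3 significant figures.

6.72 kg

[OCl⁻]/[HOCl] = 10^(pH − pKa) = 10^(7.73 − 7.59) = 1.38; fraction as HOCl = 1/(1 + 1.38) = 0.4201.
Free chlorine required for 2.4 ppm HOCl: 2.4 / 0.4201 = 5.713 ppm.
FC to add: 5.713 − 0.6 = 5.113 mg/L as Cl₂.
Cl₂ equivalent: 5.113 mg/L × 726,000 L = 3712 g.
Product at 55.2% available Cl: 3712 / 0.552 = 6725 g.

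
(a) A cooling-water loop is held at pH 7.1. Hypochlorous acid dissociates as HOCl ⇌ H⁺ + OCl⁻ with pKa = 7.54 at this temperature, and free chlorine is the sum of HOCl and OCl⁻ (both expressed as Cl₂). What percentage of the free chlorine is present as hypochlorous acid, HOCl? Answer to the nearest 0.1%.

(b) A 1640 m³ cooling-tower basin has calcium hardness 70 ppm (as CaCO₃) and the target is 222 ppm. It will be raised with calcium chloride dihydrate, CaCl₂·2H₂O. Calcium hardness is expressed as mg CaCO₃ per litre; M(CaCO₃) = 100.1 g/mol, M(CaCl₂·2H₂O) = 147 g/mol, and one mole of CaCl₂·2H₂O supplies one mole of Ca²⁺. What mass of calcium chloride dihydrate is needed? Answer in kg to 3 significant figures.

(a) [OCl⁻]/[HOCl] = 10^(pH − pKa) = 10^(7.1 − 7.54) = 10^-0.44 = 0.3631.
(a) Fraction as HOCl = 1 / (1 + 0.3631) = 0.7336.

(b) Volume: 1640 m³ = 1,640,000 L.
(b) Hardness to add: (222 − 70) = 152 mg/L as CaCO₃ × 1,640,000 L = 249,300 g as CaCO₃.
(b) Moles of Ca²⁺ (1 mol Ca²⁺ ≡ 1 mol CaCO₃): 249,300 / 100.1 g/mol = 2490 mol.
(b) Mass of CaCl₂·2H₂O: 2490 × 147 = 366,100 g.

(a) 73.4%; (b) 366 kg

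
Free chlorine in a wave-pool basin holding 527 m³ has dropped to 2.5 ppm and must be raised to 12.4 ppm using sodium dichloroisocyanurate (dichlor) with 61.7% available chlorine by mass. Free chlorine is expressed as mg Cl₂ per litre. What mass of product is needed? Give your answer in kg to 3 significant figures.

Volume: 527 m³ = 527,000 L.
Chlorine deficit: 12.4 − 2.5 = 9.9 ppm = 9.9 mg/L as Cl₂.
Cl₂ equivalent needed: 9.9 mg/L × 527,000 L = 5,217,000 mg = 5217 g.
Product at 61.7% available chlorine: 5217 / 0.617 = 8456 g.

8.46 kg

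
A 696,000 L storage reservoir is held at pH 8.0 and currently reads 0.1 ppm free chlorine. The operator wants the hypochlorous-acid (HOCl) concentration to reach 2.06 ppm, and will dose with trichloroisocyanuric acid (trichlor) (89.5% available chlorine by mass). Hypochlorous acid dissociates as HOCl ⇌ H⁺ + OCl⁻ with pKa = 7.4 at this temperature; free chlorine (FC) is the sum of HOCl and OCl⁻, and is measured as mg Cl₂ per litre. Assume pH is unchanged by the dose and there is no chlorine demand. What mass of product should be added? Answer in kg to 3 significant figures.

7.90 kg

[OCl⁻]/[HOCl] = 10^(pH − pKa) = 10^(8.0 − 7.4) = 3.981; fraction as HOCl = 1/(1 + 3.981) = 0.2008.
Free chlorine required for 2.06 ppm HOCl: 2.06 / 0.2008 = 10.26 ppm.
FC to add: 10.26 − 0.1 = 10.16 mg/L as Cl₂.
Cl₂ equivalent: 10.16 mg/L × 696,000 L = 7072 g.
Product at 89.5% available Cl: 7072 / 0.895 = 7902 g.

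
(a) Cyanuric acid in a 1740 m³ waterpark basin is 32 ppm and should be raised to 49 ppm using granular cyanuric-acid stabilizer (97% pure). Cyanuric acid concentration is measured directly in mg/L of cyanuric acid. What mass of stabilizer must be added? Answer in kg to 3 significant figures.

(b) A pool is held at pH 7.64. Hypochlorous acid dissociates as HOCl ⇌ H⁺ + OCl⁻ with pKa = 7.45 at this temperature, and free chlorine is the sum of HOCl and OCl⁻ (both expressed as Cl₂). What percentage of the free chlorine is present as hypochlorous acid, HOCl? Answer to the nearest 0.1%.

(a) Volume: 1740 m³ = 1,740,000 L.
(a) CYA to add: (49 − 32) = 17 mg/L × 1,740,000 L = 29,580 g cyanuric acid.
(a) At 97% purity: 29,580 / 0.97 = 30,490 g product.

(b) [OCl⁻]/[HOCl] = 10^(pH − pKa) = 10^(7.64 − 7.45) = 10^0.19 = 1.549.
(b) Fraction as HOCl = 1 / (1 + 1.549) = 0.3923.

(a) 30.5 kg; (b) 39.2%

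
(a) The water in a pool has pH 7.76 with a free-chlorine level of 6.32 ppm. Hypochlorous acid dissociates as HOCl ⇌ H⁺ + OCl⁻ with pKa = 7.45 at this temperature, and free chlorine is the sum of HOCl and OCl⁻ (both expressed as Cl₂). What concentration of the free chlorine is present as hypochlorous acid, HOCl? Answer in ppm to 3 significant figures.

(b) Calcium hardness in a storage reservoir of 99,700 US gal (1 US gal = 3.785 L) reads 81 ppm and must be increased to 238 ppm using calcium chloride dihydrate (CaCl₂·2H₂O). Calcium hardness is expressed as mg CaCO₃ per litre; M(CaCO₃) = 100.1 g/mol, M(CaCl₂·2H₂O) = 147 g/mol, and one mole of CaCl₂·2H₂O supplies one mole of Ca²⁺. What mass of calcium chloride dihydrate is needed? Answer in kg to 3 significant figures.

(a) 2.08 ppm; (b) 87.0 kg

(a) [OCl⁻]/[HOCl] = 10^(pH − pKa) = 10^(7.76 − 7.45) = 10^0.31 = 2.042.
(a) Fraction as HOCl = 1 / (1 + 2.042) = 0.3288.
(a) HOCl = 0.3288 × 6.32 ppm = 2.078 ppm.

(b) Volume: 99,700 US gal × 3.785 L/gal = 377,364 L.
(b) Hardness to add: (238 − 81) = 157 mg/L as CaCO₃ × 377,364 L = 59,250 g as CaCO₃.
(b) Moles of Ca²⁺ (1 mol Ca²⁺ ≡ 1 mol CaCO₃): 59,250 / 100.1 g/mol = 591.9 mol.
(b) Mass of CaCl₂·2H₂O: 591.9 × 147 = 87,000 g.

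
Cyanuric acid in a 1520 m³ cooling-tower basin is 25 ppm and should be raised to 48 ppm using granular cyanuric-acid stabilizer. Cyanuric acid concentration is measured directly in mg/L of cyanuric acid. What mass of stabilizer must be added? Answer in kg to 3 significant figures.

Volume: 1520 m³ = 1,520,000 L.
CYA to add: (48 − 25) = 23 mg/L × 1,520,000 L = 34,960 g cyanuric acid.

35.0 kg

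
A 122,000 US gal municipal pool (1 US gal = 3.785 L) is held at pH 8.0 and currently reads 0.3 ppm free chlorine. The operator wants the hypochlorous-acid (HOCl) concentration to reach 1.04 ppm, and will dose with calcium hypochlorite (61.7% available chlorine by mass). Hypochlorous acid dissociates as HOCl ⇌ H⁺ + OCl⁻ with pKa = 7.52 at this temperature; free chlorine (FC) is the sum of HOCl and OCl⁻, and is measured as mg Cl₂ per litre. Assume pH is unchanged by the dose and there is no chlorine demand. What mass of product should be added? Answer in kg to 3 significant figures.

2.90 kg

Volume: 122,000 US gal × 3.785 L/gal = 461,770 L.
[OCl⁻]/[HOCl] = 10^(pH − pKa) = 10^(8.0 − 7.52) = 3.02; fraction as HOCl = 1/(1 + 3.02) = 0.2488.
Free chlorine required for 1.04 ppm HOCl: 1.04 / 0.2488 = 4.181 ppm.
FC to add: 4.181 − 0.3 = 3.881 mg/L as Cl₂.
Cl₂ equivalent: 3.881 mg/L × 461,770 L = 1792 g.
Product at 61.7% available Cl: 1792 / 0.617 = 2904 g.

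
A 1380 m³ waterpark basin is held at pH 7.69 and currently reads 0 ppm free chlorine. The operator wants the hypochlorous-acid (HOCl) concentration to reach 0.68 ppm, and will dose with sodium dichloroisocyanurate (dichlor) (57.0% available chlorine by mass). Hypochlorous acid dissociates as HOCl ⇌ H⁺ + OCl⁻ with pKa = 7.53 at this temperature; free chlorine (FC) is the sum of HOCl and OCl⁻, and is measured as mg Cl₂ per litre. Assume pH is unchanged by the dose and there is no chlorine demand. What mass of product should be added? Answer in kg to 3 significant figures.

Volume: 1380 m³ = 1,380,000 L.
[OCl⁻]/[HOCl] = 10^(pH − pKa) = 10^(7.69 − 7.53) = 1.445; fraction as HOCl = 1/(1 + 1.445) = 0.4089.
Free chlorine required for 0.68 ppm HOCl: 0.68 / 0.4089 = 1.663 ppm.
FC to add: 1.663 − 0 = 1.663 mg/L as Cl₂.
Cl₂ equivalent: 1.663 mg/L × 1,380,000 L = 2295 g.
Product at 57.0% available Cl: 2295 / 0.57 = 4026 g.

4.03 kg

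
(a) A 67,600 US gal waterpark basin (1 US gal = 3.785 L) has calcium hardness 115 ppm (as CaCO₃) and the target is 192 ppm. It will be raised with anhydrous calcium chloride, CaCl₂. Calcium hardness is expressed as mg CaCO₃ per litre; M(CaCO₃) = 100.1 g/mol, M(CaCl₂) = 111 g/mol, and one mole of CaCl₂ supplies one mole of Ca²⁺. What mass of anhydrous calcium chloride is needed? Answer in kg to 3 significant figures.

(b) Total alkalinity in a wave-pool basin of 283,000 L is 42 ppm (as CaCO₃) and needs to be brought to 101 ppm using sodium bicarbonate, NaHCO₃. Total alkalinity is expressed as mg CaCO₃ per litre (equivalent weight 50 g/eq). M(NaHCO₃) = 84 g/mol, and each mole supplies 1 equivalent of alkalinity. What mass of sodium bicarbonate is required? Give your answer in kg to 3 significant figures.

(a) Volume: 67,600 US gal × 3.785 L/gal = 255,866 L.
(a) Hardness to add: (192 − 115) = 77 mg/L as CaCO₃ × 255,866 L = 19,700 g as CaCO₃.
(a) Moles of Ca²⁺ (1 mol Ca²⁺ ≡ 1 mol CaCO₃): 19,700 / 100.1 g/mol = 196.8 mol.
(a) Mass of CaCl₂: 196.8 × 111 = 21,850 g.

(b) Alkalinity to add: (101 − 42) = 59 mg/L as CaCO₃ × 283,000 L = 16,700 g as CaCO₃.
(b) Equivalents: 16,700 g ÷ 50 g/eq = 333.9 eq.
(b) NaHCO₃ supplies 1 eq per mole → 333.9 mol.
(b) Mass: 333.9 mol × 84 g/mol = 28,050 g.

(a) 21.8 kg; (b) 28.1 kg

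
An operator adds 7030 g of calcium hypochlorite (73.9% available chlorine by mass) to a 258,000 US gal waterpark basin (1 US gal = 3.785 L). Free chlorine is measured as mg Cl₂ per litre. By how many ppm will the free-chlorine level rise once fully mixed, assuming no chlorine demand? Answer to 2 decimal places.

5.32 ppm

Volume: 258,000 US gal × 3.785 L/gal = 976,530 L.
Available chlorine delivered: 7030 g × 0.739 = 5195 g as Cl₂.
Concentration rise: 5195 g / 976,530 L = 5.32 mg/L = 5.32 ppm.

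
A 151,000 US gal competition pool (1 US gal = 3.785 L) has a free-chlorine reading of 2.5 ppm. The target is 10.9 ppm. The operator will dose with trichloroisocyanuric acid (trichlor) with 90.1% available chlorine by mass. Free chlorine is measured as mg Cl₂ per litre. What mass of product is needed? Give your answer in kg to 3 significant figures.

5.33 kg

Volume: 151,000 US gal × 3.785 L/gal = 571,535 L.
Chlorine deficit: 10.9 − 2.5 = 8.4 ppm = 8.4 mg/L as Cl₂.
Cl₂ equivalent needed: 8.4 mg/L × 571,535 L = 4,801,000 mg = 4801 g.
Product at 90.1% available chlorine: 4801 / 0.901 = 5328 g.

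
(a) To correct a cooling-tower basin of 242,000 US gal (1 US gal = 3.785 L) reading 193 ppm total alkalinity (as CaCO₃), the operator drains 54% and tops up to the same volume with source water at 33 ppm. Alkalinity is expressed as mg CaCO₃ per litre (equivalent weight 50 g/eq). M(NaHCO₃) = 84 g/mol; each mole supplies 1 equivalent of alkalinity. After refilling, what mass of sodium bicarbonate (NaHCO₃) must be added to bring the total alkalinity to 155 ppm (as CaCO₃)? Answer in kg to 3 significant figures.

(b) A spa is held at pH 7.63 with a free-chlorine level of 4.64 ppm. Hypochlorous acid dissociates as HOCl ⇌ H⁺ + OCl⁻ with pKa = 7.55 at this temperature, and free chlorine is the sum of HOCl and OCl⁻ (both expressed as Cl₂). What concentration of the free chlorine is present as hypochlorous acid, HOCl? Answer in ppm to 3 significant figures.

(a) 74.5 kg; (b) 2.11 ppm

(a) Volume: 242,000 US gal × 3.785 L/gal = 915,970 L.
(a) After draining 54% and refilling: 193 × 0.46 + 33 × 0.54 = 106.6 ppm.
(a) Deficit to target: 155 − 106.6 = 48.4 mg/L.
(a) As CaCO₃: 48.4 mg/L × 915,970 L = 44,330 g; ÷ 50 g/eq ÷ 1 = 886.7 mol NaHCO₃.
(a) Mass: 886.7 × 84 = 74,480 g.

(b) [OCl⁻]/[HOCl] = 10^(pH − pKa) = 10^(7.63 − 7.55) = 10^0.08 = 1.202.
(b) Fraction as HOCl = 1 / (1 + 1.202) = 0.4541.
(b) HOCl = 0.4541 × 4.64 ppm = 2.107 ppm.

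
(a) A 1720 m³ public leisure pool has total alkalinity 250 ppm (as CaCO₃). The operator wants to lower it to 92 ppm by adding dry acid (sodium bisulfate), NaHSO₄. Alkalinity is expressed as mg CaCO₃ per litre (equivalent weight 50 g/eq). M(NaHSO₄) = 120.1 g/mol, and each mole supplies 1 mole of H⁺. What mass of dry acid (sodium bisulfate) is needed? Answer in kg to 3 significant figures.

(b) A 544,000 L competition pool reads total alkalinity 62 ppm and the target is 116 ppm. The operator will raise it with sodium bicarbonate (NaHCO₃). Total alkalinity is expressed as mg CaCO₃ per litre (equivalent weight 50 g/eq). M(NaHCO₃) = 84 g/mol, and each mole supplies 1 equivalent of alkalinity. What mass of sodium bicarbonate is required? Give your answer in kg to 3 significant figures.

(a) 653 kg; (b) 49.4 kg

(a) Volume: 1720 m³ = 1,720,000 L.
(a) Alkalinity to neutralize: (250 − 92) = 158 mg/L as CaCO₃ × 1,720,000 L = 271,800 g as CaCO₃.
(a) Equivalents of H⁺ required: 271,800 ÷ 50 g/eq = 5435 eq = 5435 mol NaHSO₄.
(a) Mass of NaHSO₄: 5435 × 120.1 = 652,800 g.

(b) Alkalinity to add: (116 − 62) = 54 mg/L as CaCO₃ × 544,000 L = 29,380 g as CaCO₃.
(b) Equivalents: 29,380 g ÷ 50 g/eq = 587.5 eq.
(b) NaHCO₃ supplies 1 eq per mole → 587.5 mol.
(b) Mass: 587.5 mol × 84 g/mol = 49,350 g.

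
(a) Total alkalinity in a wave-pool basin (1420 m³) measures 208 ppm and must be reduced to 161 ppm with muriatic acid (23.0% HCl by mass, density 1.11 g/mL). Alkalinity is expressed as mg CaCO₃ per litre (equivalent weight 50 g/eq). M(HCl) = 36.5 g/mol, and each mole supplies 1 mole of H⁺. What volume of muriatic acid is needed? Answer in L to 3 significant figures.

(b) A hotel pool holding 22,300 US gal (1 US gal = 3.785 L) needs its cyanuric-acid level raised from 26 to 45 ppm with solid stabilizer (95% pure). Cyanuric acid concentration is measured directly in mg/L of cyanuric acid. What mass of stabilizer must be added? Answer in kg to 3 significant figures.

(a) Volume: 1420 m³ = 1,420,000 L.
(a) Alkalinity to neutralize: (208 − 161) = 47 mg/L as CaCO₃ × 1,420,000 L = 66,740 g as CaCO₃.
(a) Equivalents of H⁺ required: 66,740 ÷ 50 g/eq = 1335 eq = 1335 mol HCl.
(a) Mass of HCl: 1335 × 36.5 = 48,720 g.
(a) Mass of 23.0% solution: 48,720 / 0.23 = 211,800 g.
(a) Volume: 211,800 g ÷ 1.11 g/mL = 190,800 mL.

(b) Volume: 22,300 US gal × 3.785 L/gal = 84,406 L.
(b) CYA to add: (45 − 26) = 19 mg/L × 84,406 L = 1604 g cyanuric acid.
(b) At 95% purity: 1604 / 0.95 = 1688 g product.

(a) 191 L; (b) 1.69 kg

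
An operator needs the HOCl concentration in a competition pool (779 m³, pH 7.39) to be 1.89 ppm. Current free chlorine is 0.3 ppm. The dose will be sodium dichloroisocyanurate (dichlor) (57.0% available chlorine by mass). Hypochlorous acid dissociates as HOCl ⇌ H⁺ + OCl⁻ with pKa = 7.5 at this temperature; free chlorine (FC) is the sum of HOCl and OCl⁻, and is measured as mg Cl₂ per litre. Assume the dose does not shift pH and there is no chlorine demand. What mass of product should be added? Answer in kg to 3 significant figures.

4.18 kg

Volume: 779 m³ = 779,000 L.
[OCl⁻]/[HOCl] = 10^(pH − pKa) = 10^(7.39 − 7.5) = 0.7762; fraction as HOCl = 1/(1 + 0.7762) = 0.563.
Free chlorine required for 1.89 ppm HOCl: 1.89 / 0.563 = 3.357 ppm.
FC to add: 3.357 − 0.3 = 3.057 mg/L as Cl₂.
Cl₂ equivalent: 3.057 mg/L × 779,000 L = 2381 g.
Product at 57.0% available Cl: 2381 / 0.57 = 4178 g.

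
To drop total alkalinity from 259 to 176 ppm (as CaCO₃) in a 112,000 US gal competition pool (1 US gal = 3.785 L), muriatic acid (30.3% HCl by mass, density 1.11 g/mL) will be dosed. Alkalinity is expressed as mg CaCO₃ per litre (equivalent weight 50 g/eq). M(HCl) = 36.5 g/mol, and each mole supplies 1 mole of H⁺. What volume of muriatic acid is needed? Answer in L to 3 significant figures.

Volume: 112,000 US gal × 3.785 L/gal = 423,920 L.
Alkalinity to neutralize: (259 − 176) = 83 mg/L as CaCO₃ × 423,920 L = 35,190 g as CaCO₃.
Equivalents of H⁺ required: 35,190 ÷ 50 g/eq = 703.7 eq = 703.7 mol HCl.
Mass of HCl: 703.7 × 36.5 = 25,690 g.
Mass of 30.3% solution: 25,690 / 0.303 = 84,770 g.
Volume: 84,770 g ÷ 1.11 g/mL = 76,370 mL.

76.4 L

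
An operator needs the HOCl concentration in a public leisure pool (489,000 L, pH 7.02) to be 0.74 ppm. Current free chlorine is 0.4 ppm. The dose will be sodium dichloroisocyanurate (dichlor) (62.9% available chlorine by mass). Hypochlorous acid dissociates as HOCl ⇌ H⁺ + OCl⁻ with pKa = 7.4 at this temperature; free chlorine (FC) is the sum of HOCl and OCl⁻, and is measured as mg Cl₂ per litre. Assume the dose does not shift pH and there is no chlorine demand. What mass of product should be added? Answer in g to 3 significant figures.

504 g

[OCl⁻]/[HOCl] = 10^(pH − pKa) = 10^(7.02 − 7.4) = 0.4169; fraction as HOCl = 1/(1 + 0.4169) = 0.7058.
Free chlorine required for 0.74 ppm HOCl: 0.74 / 0.7058 = 1.048 ppm.
FC to add: 1.048 − 0.4 = 0.6485 mg/L as Cl₂.
Cl₂ equivalent: 0.6485 mg/L × 489,000 L = 317.1 g.
Product at 62.9% available Cl: 317.1 / 0.629 = 504.1 g.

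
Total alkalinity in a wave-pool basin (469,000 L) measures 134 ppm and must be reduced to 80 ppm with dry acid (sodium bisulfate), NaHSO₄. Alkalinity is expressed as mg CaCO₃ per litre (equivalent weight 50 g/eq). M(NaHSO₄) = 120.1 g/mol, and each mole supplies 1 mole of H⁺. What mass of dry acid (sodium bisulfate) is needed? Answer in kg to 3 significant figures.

60.8 kg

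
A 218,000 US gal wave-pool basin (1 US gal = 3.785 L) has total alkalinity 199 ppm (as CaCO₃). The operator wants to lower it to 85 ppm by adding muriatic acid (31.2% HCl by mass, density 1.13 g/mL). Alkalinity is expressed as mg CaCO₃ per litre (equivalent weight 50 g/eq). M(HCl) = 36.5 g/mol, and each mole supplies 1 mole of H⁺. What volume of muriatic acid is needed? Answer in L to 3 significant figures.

195 L

Volume: 218,000 US gal × 3.785 L/gal = 825,130 L.
Alkalinity to neutralize: (199 − 85) = 114 mg/L as CaCO₃ × 825,130 L = 94,060 g as CaCO₃.
Equivalents of H⁺ required: 94,060 ÷ 50 g/eq = 1881 eq = 1881 mol HCl.
Mass of HCl: 1881 × 36.5 = 68,670 g.
Mass of 31.2% solution: 68,670 / 0.312 = 220,100 g.
Volume: 220,100 g ÷ 1.13 g/mL = 194,800 mL.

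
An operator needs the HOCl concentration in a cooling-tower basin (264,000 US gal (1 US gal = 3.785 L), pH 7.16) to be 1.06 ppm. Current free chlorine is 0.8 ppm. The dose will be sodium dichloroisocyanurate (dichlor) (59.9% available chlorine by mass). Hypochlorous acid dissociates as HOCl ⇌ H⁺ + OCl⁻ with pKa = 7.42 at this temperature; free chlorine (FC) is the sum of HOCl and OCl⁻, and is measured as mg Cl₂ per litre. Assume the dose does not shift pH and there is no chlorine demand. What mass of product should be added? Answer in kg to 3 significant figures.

1.41 kg

Volume: 264,000 US gal × 3.785 L/gal = 999,240 L.
[OCl⁻]/[HOCl] = 10^(pH − pKa) = 10^(7.16 − 7.42) = 0.5495; fraction as HOCl = 1/(1 + 0.5495) = 0.6454.
Free chlorine required for 1.06 ppm HOCl: 1.06 / 0.6454 = 1.643 ppm.
FC to add: 1.643 − 0.8 = 0.8425 mg/L as Cl₂.
Cl₂ equivalent: 0.8425 mg/L × 999,240 L = 841.9 g.
Product at 59.9% available Cl: 841.9 / 0.599 = 1405 g.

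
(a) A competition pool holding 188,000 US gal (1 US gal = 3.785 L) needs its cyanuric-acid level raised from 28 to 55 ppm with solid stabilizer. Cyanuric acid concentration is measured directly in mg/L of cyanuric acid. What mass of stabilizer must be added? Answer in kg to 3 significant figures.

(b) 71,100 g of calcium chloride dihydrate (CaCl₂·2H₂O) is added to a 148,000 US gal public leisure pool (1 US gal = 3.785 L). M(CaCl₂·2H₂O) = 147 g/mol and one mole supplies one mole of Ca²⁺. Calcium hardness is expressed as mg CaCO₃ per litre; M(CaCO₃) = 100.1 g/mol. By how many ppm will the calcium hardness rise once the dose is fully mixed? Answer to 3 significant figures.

(a) Volume: 188,000 US gal × 3.785 L/gal = 711,580 L.
(a) CYA to add: (55 − 28) = 27 mg/L × 711,580 L = 19,210 g cyanuric acid.

(b) Volume: 148,000 US gal × 3.785 L/gal = 560,180 L.
(b) Moles of Ca²⁺: 71,100 g ÷ 147 g/mol = 483.7 mol.
(b) As CaCO₃: 483.7 mol × 100.1 g/mol = 48,420 g.
(b) Rise: 48,420 g / 560,180 L × 1000 = 86.43 mg/L.

(a) 19.2 kg; (b) 86.4 ppm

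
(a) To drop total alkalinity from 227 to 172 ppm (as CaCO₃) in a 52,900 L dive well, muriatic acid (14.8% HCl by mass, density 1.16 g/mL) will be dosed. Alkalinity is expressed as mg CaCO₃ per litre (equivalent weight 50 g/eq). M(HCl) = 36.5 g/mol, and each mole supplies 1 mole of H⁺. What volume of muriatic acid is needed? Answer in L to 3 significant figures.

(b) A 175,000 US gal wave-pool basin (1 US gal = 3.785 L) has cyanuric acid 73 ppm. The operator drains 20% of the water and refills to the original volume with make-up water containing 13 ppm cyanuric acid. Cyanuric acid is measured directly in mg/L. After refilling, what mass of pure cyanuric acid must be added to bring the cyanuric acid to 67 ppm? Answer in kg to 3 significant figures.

(a) Alkalinity to neutralize: (227 − 172) = 55 mg/L as CaCO₃ × 52,900 L = 2910 g as CaCO₃.
(a) Equivalents of H⁺ required: 2910 ÷ 50 g/eq = 58.19 eq = 58.19 mol HCl.
(a) Mass of HCl: 58.19 × 36.5 = 2124 g.
(a) Mass of 14.8% solution: 2124 / 0.148 = 14,350 g.
(a) Volume: 14,350 g ÷ 1.16 g/mL = 12,370 mL.

(b) Volume: 175,000 US gal × 3.785 L/gal = 662,375 L.
(b) After draining 20% and refilling: 73 × 0.80 + 13 × 0.20 = 61 ppm.
(b) Deficit to target: 67 − 61 = 6 mg/L.
(b) Mass: 6 mg/L × 662,375 L = 3974 g cyanuric acid.

(a) 12.4 L; (b) 3.97 kg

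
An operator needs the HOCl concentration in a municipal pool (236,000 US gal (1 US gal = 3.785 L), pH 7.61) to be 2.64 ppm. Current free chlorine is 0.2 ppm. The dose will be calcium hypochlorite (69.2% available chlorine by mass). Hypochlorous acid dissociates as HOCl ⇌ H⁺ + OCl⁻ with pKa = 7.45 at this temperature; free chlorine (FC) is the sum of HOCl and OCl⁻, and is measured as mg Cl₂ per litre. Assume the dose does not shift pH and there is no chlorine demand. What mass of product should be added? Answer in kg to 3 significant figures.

8.08 kg

Volume: 236,000 US gal × 3.785 L/gal = 893,260 L.
[OCl⁻]/[HOCl] = 10^(pH − pKa) = 10^(7.61 − 7.45) = 1.445; fraction as HOCl = 1/(1 + 1.445) = 0.4089.
Free chlorine required for 2.64 ppm HOCl: 2.64 / 0.4089 = 6.456 ppm.
FC to add: 6.456 − 0.2 = 6.256 mg/L as Cl₂.
Cl₂ equivalent: 6.256 mg/L × 893,260 L = 5588 g.
Product at 69.2% available Cl: 5588 / 0.692 = 8075 g.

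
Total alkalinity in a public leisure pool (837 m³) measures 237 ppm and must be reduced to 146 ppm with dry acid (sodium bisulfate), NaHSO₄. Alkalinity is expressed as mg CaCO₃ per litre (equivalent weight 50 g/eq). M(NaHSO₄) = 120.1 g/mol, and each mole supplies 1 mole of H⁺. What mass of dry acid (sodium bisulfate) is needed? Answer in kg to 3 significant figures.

183 kg

Volume: 837 m³ = 837,000 L.
Alkalinity to neutralize: (237 − 146) = 91 mg/L as CaCO₃ × 837,000 L = 76,170 g as CaCO₃.
Equivalents of H⁺ required: 76,170 ÷ 50 g/eq = 1523 eq = 1523 mol NaHSO₄.
Mass of NaHSO₄: 1523 × 120.1 = 183,000 g.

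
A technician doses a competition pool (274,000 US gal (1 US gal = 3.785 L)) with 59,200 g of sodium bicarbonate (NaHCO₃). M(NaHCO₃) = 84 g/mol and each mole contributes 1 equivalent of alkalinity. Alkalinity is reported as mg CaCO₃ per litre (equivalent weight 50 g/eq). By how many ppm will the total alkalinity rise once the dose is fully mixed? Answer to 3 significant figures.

Volume: 274,000 US gal × 3.785 L/gal = 1,037,090 L.
Moles of NaHCO₃: 59,200 g ÷ 84 g/mol = 704.8 mol → 704.8 eq of alkalinity.
As CaCO₃: 704.8 eq × 50 g/eq = 35,240 g.
Rise: 35,240 g / 1,037,090 L × 1000 = 33.98 mg/L.

34.0 ppm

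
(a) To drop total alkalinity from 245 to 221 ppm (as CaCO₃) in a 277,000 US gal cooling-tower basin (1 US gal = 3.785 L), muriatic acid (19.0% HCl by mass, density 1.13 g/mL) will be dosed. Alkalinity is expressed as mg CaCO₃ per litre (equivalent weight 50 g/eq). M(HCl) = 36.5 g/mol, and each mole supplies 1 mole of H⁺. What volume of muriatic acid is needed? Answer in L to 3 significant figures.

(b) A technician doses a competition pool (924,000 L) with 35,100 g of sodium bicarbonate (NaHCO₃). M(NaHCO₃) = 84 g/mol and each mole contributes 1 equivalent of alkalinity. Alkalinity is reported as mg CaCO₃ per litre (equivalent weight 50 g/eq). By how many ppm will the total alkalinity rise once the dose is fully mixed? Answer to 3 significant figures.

(a) 85.6 L; (b) 22.6 ppm

(a) Volume: 277,000 US gal × 3.785 L/gal = 1,048,445 L.
(a) Alkalinity to neutralize: (245 − 221) = 24 mg/L as CaCO₃ × 1,048,445 L = 25,160 g as CaCO₃.
(a) Equivalents of H⁺ required: 25,160 ÷ 50 g/eq = 503.3 eq = 503.3 mol HCl.
(a) Mass of HCl: 503.3 × 36.5 = 18,370 g.
(a) Mass of 19.0% solution: 18,370 / 0.19 = 96,680 g.
(a) Volume: 96,680 g ÷ 1.13 g/mL = 85,560 mL.

(b) Moles of NaHCO₃: 35,100 g ÷ 84 g/mol = 417.9 mol → 417.9 eq of alkalinity.
(b) As CaCO₃: 417.9 eq × 50 g/eq = 20,890 g.
(b) Rise: 20,890 g / 924,000 L × 1000 = 22.61 mg/L.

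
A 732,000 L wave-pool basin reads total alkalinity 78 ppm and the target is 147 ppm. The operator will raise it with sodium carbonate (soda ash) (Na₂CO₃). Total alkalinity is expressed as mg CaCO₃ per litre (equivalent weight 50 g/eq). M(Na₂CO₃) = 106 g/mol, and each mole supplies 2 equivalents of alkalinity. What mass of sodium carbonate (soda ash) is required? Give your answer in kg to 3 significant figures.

53.5 kg

Alkalinity to add: (147 − 78) = 69 mg/L as CaCO₃ × 732,000 L = 50,510 g as CaCO₃.
Equivalents: 50,510 g ÷ 50 g/eq = 1010 eq.
Each mole of Na₂CO₃ supplies 2 eq, so 1010 / 2 = 505.1 mol.
Mass: 505.1 mol × 106 g/mol = 53,540 g.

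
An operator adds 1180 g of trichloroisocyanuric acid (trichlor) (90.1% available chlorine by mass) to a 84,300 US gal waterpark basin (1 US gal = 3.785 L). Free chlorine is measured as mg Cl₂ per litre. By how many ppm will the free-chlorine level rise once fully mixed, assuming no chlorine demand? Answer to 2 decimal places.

3.33 ppm

Volume: 84,300 US gal × 3.785 L/gal = 319,076 L.
Available chlorine delivered: 1180 g × 0.901 = 1063 g as Cl₂.
Concentration rise: 1063 g / 319,076 L = 3.332 mg/L = 3.33 ppm.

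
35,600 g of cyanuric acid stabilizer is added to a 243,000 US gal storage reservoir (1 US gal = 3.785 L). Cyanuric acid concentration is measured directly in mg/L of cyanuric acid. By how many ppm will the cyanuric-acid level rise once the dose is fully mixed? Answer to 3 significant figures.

38.7 ppm

Volume: 243,000 US gal × 3.785 L/gal = 919,755 L.
Rise: 35,600 g / 919,755 L × 1000 = 38.71 mg/L.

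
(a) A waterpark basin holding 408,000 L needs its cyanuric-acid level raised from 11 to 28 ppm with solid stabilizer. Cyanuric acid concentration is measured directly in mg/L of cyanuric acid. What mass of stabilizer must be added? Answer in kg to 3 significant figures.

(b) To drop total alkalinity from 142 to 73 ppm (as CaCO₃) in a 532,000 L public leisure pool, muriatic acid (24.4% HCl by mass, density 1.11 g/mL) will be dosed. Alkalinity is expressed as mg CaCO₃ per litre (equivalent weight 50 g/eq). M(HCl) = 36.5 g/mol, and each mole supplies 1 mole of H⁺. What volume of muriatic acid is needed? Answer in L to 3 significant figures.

(a) 6.94 kg; (b) 98.9 L

(a) CYA to add: (28 − 11) = 17 mg/L × 408,000 L = 6936 g cyanuric acid.

(b) Alkalinity to neutralize: (142 − 73) = 69 mg/L as CaCO₃ × 532,000 L = 36,710 g as CaCO₃.
(b) Equivalents of H⁺ required: 36,710 ÷ 50 g/eq = 734.2 eq = 734.2 mol HCl.
(b) Mass of HCl: 734.2 × 36.5 = 26,800 g.
(b) Mass of 24.4% solution: 26,800 / 0.244 = 109,800 g.
(b) Volume: 109,800 g ÷ 1.11 g/mL = 98,940 mL.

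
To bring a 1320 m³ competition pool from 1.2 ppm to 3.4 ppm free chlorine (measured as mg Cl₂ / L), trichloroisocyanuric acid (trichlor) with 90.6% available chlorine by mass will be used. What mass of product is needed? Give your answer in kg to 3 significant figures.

Volume: 1320 m³ = 1,320,000 L.
Chlorine deficit: 3.4 − 1.2 = 2.2 ppm = 2.2 mg/L as Cl₂.
Cl₂ equivalent needed: 2.2 mg/L × 1,320,000 L = 2,904,000 mg = 2904 g.
Product at 90.6% available chlorine: 2904 / 0.906 = 3205 g.

3.21 kg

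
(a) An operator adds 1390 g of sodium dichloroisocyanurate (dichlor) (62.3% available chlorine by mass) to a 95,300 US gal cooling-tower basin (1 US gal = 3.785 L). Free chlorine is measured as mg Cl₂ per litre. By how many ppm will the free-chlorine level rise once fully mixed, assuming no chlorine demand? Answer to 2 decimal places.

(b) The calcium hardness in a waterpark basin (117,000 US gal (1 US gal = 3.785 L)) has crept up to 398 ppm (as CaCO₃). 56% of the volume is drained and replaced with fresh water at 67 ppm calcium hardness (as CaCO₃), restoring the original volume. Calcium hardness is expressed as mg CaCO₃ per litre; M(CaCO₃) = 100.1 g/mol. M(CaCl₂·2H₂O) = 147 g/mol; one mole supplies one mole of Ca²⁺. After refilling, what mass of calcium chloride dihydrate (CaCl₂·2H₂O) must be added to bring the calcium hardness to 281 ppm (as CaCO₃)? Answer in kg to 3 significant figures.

(a) 2.40 ppm; (b) 44.5 kg

(a) Volume: 95,300 US gal × 3.785 L/gal = 360,710 L.
(a) Available chlorine delivered: 1390 g × 0.623 = 866 g as Cl₂.
(a) Concentration rise: 866 g / 360,710 L = 2.401 mg/L = 2.40 ppm.

(b) Volume: 117,000 US gal × 3.785 L/gal = 442,845 L.
(b) After draining 56% and refilling: 398 × 0.44 + 67 × 0.56 = 212.64 ppm.
(b) Deficit to target: 281 − 212.64 = 68.36 mg/L.
(b) As CaCO₃: 68.36 mg/L × 442,845 L = 30,270 g; ÷ 100.1 = 302.4 mol Ca²⁺.
(b) Mass: 302.4 × 147 = 44,460 g.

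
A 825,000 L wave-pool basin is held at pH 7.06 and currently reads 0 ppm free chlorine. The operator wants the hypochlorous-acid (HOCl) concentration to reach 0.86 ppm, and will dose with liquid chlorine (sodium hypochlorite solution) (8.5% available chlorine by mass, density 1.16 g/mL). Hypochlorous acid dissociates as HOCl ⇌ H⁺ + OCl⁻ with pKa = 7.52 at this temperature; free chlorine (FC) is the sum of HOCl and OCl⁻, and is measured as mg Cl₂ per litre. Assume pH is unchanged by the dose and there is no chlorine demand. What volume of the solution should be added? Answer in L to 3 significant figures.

9.69 L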